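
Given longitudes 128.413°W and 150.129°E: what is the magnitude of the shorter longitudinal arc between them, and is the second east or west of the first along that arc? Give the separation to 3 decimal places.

Raw difference: 150.129 − -128.413 = 278.542°.
Normalise into (−180°, 180°]: 278.542° − 360° = -81.458°.
Negative ⇒ the second point lies to the west; separation 81.458°.

81.458° west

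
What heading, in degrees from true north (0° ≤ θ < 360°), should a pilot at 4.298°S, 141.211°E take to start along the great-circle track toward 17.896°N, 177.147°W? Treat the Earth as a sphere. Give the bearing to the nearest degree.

Δλ = -177.147 − 141.211 = -318.358°; wrapped into (−180°, 180°]: 41.642°.
θ = atan2( sin Δλ · cos φ₂ , cos φ₁ · sin φ₂ − sin φ₁ · cos φ₂ · cos Δλ )
  = atan2(0.63232, 0.35972) = 60.365° → normalised to [0°, 360°): 60.365°.

60°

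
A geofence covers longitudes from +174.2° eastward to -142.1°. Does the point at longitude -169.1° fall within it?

Yes

Band width going east from +174.2° to -142.1°: ((-142.1 − 174.2) mod 360) = 43.7°.
Offset of -169.1° east of the west edge: ((-169.1 − 174.2) mod 360) = 16.7°.
16.7° ≤ 43.7° ⇒ inside.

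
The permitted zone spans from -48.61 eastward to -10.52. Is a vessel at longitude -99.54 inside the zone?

Band width going east from -48.61° to -10.52°: ((-10.52 − -48.61) mod 360) = 38.09°.
Offset of -99.54° east of the west edge: ((-99.54 − -48.61) mod 360) = 309.07°.
309.07° > 38.09° ⇒ outside.

No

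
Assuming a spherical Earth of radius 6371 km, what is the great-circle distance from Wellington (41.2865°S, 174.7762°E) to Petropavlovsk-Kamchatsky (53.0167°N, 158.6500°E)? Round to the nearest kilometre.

10600 km

Δλ = 158.6500 − 174.7762 = -16.1262°.
Δφ = 53.0167 − -41.2865 = 94.3032°.
a = sin²(Δφ/2) + cos φ₁ · cos φ₂ · sin²(Δλ/2) = 0.546411.
c = 2·atan2(√a, √(1−a)) = 1.66375 rad → d = 6371·c ≈ 10599.76 km.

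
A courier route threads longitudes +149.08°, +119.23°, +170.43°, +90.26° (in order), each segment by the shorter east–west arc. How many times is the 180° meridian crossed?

Leg 1: +149.08° → +119.23°, shortest Δλ = -29.85° (west) — does not cross 180°.
Leg 2: +119.23° → +170.43°, shortest Δλ = 51.2° (east) — does not cross 180°.
Leg 3: +170.43° → +90.26°, shortest Δλ = -80.17° (west) — does not cross 180°.
Total crossings: 0.

0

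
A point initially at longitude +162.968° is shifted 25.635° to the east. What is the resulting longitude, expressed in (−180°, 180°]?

Start at +162.968°; shift +25.635° → +188.603°.
+188.603° lies outside (−180°, 180°]; subtract 360° → -171.397°.

-171.397°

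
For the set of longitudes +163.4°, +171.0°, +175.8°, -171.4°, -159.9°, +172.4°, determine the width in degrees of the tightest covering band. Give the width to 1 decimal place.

36.7°

Sort the longitudes: -171.4°, -159.9°, +163.4°, +171.0°, +172.4°, +175.8°.
Eastward gaps between consecutive values (wrapping around): 11.5°, 323.3°, 7.6°, 1.4°, 3.4°, 12.8°.
Largest gap = 323.3° ⇒ minimal covering band is its complement: 360° − 323.3° = 36.7°.
Band runs from +163.4° eastward to -159.9°, crossing the antimeridian.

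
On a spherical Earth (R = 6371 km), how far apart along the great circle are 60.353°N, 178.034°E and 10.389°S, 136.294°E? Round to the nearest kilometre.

8684 km

Δλ = 136.294 − 178.034 = -41.740°.
Δφ = -10.389 − 60.353 = -70.742°.
a = sin²(Δφ/2) + cos φ₁ · cos φ₂ · sin²(Δλ/2) = 0.396838.
c = 2·atan2(√a, √(1−a)) = 1.36298 rad → d = 6371·c ≈ 8683.54 km.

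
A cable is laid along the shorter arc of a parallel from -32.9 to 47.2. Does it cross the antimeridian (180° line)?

Signed shortest Δλ = ((47.2 − -32.9 + 180) mod 360) − 180 = 80.1°.
Going east by 80.1° from -32.9° reaches +47.2° without touching 180°.

No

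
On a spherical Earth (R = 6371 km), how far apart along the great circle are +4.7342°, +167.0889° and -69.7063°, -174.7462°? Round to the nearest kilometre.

8391 km

Δλ = -174.7462 − 167.0889 = -341.8351°; wrapped into (−180°, 180°]: 18.1649°.
Δφ = -69.7063 − 4.7342 = -74.4405°.
a = sin²(Δφ/2) + cos φ₁ · cos φ₂ · sin²(Δλ/2) = 0.374494.
c = 2·atan2(√a, √(1−a)) = 1.31707 rad → d = 6371·c ≈ 8391.05 km.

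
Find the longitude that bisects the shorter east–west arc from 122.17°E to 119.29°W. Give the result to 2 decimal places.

178.56°W

Signed shortest Δλ from +122.17° to -119.29° is +118.54°.
Midpoint longitude = +122.17° + (+118.54°)/2 = +122.17° + 59.27° = +181.44°.
Normalise into (−180°, 180°]: -178.56°.
(The naïve average (+122.17 + -119.29)/2 = 1.44° is on the wrong side of the globe.)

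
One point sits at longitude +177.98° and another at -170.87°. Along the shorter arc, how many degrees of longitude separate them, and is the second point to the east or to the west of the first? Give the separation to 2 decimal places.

Raw difference: -170.87 − 177.98 = -348.85°.
Normalise into (−180°, 180°]: -348.85° + 360° = 11.15°.
Positive ⇒ the second point lies to the east; separation 11.15°.

11.15° east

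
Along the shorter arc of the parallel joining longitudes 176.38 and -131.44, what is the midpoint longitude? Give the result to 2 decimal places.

-157.53°

Signed shortest Δλ from +176.38° to -131.44° is +52.18°.
Midpoint longitude = +176.38° + (+52.18°)/2 = +176.38° + 26.09° = +202.47°.
Normalise into (−180°, 180°]: -157.53°.
(The naïve average (+176.38 + -131.44)/2 = 22.47° is on the wrong side of the globe.)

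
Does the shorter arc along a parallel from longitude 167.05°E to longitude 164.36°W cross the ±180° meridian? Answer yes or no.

Naïve |-164.36 − 167.05| = 331.41° > 180°, so the shorter arc goes the other way round — across 180°.
Signed shortest Δλ = ((-164.36 − 167.05 + 180) mod 360) − 180 = 28.59°.
Going east by 28.59° from +167.05° passes through 180° before reaching -164.36°.

Yes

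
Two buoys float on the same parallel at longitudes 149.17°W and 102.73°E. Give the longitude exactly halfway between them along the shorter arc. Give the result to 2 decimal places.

156.78°E

Signed shortest Δλ from -149.17° to +102.73° is -108.10°.
Midpoint longitude = -149.17° + (-108.10°)/2 = -149.17° − 54.05° = -203.22°.
Normalise into (−180°, 180°]: +156.78°.
(The naïve average (-149.17 + +102.73)/2 = -23.22° is on the wrong side of the globe.)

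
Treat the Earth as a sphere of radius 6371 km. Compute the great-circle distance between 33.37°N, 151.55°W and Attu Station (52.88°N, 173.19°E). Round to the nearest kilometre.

3533 km

Δλ = 173.19 − -151.55 = 324.74°; wrapped into (−180°, 180°]: -35.26°.
Δφ = 52.88 − 33.37 = 19.51°.
a = sin²(Δφ/2) + cos φ₁ · cos φ₂ · sin²(Δλ/2) = 0.074939.
c = 2·atan2(√a, √(1−a)) = 0.55458 rad → d = 6371·c ≈ 3533.24 km.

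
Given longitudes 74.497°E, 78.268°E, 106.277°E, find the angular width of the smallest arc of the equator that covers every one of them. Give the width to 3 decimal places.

31.780°

Sort the longitudes: +74.497°, +78.268°, +106.277°.
Eastward gaps between consecutive values (wrapping around): 3.771°, 28.009°, 328.220°.
Largest gap = 328.220° ⇒ minimal covering band is its complement: 360° − 328.220° = 31.780°.
Band runs from +74.497° eastward to +106.277°.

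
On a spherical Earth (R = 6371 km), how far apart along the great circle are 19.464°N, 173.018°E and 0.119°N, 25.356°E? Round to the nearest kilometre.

Δλ = 25.356 − 173.018 = -147.662°.
Δφ = 0.119 − 19.464 = -19.345°.
a = sin²(Δφ/2) + cos φ₁ · cos φ₂ · sin²(Δλ/2) = 0.897964.
c = 2·atan2(√a, √(1−a)) = 2.49134 rad → d = 6371·c ≈ 15872.30 km.

15872 km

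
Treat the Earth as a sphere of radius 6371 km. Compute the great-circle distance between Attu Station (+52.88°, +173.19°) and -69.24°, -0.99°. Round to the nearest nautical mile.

9812 nmi

Δλ = -0.99 − 173.19 = -174.18°.
Δφ = -69.24 − 52.88 = -122.12°.
a = sin²(Δφ/2) + cos φ₁ · cos φ₂ · sin²(Δλ/2) = 0.979204.
c = 2·atan2(√a, √(1−a)) = 2.85217 rad → d = 6371·c ≈ 18171.16 km ≈ 9811.64 nmi.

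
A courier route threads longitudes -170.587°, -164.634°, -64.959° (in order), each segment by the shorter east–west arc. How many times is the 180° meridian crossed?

Leg 1: -170.587° → -164.634°, shortest Δλ = 5.953° (east) — does not cross 180°.
Leg 2: -164.634° → -64.959°, shortest Δλ = 99.675° (east) — does not cross 180°.
Total crossings: 0.

0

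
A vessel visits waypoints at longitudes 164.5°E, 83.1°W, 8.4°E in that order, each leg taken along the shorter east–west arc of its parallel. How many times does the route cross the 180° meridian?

Leg 1: +164.5° → -83.1°, shortest Δλ = 112.4° (east) — crosses 180°.
Leg 2: -83.1° → +8.4°, shortest Δλ = 91.5° (east) — does not cross 180°.
Total crossings: 1.

1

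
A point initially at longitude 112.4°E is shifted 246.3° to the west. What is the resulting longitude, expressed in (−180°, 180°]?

Start at +112.4°; shift −246.3° → -133.9°.
-133.9° already lies in (−180°, 180°].

133.9°W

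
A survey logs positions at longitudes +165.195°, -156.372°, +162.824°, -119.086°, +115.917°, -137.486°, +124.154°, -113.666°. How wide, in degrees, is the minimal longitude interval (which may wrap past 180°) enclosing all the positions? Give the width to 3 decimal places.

Sort the longitudes: -156.372°, -137.486°, -119.086°, -113.666°, +115.917°, +124.154°, +162.824°, +165.195°.
Eastward gaps between consecutive values (wrapping around): 18.886°, 18.400°, 5.420°, 229.583°, 8.237°, 38.670°, 2.371°, 38.433°.
Largest gap = 229.583° ⇒ minimal covering band is its complement: 360° − 229.583° = 130.417°.
Band runs from +115.917° eastward to -113.666°, crossing the antimeridian.

130.417°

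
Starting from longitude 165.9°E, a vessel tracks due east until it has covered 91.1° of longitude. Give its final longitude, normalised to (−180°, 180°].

Start at +165.9°; shift +91.1° → +257.0°.
+257.0° lies outside (−180°, 180°]; subtract 360° → -103.0°.

103.0°W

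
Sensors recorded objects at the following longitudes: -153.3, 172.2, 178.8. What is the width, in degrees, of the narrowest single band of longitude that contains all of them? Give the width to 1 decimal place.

34.5°

Sort the longitudes: -153.3°, +172.2°, +178.8°.
Eastward gaps between consecutive values (wrapping around): 325.5°, 6.6°, 27.9°.
Largest gap = 325.5° ⇒ minimal covering band is its complement: 360° − 325.5° = 34.5°.
Band runs from +172.2° eastward to -153.3°, crossing the antimeridian.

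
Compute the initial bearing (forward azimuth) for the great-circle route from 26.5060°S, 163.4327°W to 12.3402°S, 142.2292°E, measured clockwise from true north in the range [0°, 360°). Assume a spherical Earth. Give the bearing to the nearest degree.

275°

Δλ = 142.2292 − -163.4327 = 305.6619°; wrapped into (−180°, 180°]: -54.3381°.
θ = atan2( sin Δλ · cos φ₂ , cos φ₁ · sin φ₂ − sin φ₁ · cos φ₂ · cos Δλ )
  = atan2(-0.79370, 0.06293) = -85.467° → normalised to [0°, 360°): 274.533°.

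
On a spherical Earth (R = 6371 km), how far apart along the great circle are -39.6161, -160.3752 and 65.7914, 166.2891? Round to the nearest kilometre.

12067 km

Δλ = 166.2891 − -160.3752 = 326.6643°; wrapped into (−180°, 180°]: -33.3357°.
Δφ = 65.7914 − -39.6161 = 105.4075°.
a = sin²(Δφ/2) + cos φ₁ · cos φ₂ · sin²(Δλ/2) = 0.658828.
c = 2·atan2(√a, √(1−a)) = 1.89405 rad → d = 6371·c ≈ 12067.01 km.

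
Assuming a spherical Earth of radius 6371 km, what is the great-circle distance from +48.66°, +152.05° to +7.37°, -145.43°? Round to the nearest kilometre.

Δλ = -145.43 − 152.05 = -297.48°; wrapped into (−180°, 180°]: 62.52°.
Δφ = 7.37 − 48.66 = -41.29°.
a = sin²(Δφ/2) + cos φ₁ · cos φ₂ · sin²(Δλ/2) = 0.300708.
c = 2·atan2(√a, √(1−a)) = 1.16082 rad → d = 6371·c ≈ 7395.60 km.

7396 km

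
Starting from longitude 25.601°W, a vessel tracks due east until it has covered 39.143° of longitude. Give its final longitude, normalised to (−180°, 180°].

Start at -25.601°; shift +39.143° → +13.542°.
+13.542° already lies in (−180°, 180°].

13.542°E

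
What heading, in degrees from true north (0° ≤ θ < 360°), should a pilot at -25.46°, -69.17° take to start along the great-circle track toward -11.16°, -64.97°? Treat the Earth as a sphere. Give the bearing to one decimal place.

Δλ = -64.97 − -69.17 = 4.20°.
θ = atan2( sin Δλ · cos φ₂ , cos φ₁ · sin φ₂ − sin φ₁ · cos φ₂ · cos Δλ )
  = atan2(0.07185, 0.24587) = 16.291° → normalised to [0°, 360°): 16.291°.

16.3°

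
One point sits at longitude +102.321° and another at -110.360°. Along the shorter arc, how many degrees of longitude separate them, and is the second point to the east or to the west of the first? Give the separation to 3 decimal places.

147.319° east

Raw difference: -110.360 − 102.321 = -212.681°.
Normalise into (−180°, 180°]: -212.681° + 360° = 147.319°.
Positive ⇒ the second point lies to the east; separation 147.319°.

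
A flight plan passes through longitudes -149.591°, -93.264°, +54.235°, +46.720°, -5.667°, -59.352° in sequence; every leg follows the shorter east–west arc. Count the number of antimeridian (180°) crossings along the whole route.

0

Leg 1: -149.591° → -93.264°, shortest Δλ = 56.327° (east) — does not cross 180°.
Leg 2: -93.264° → +54.235°, shortest Δλ = 147.499° (east) — does not cross 180°.
Leg 3: +54.235° → +46.720°, shortest Δλ = -7.515° (west) — does not cross 180°.
Leg 4: +46.720° → -5.667°, shortest Δλ = -52.387° (west) — does not cross 180°.
Leg 5: -5.667° → -59.352°, shortest Δλ = -53.685° (west) — does not cross 180°.
Total crossings: 0.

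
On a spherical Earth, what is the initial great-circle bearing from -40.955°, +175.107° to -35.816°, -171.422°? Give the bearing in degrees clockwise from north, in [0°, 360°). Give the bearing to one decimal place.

Δλ = -171.422 − 175.107 = -346.529°; wrapped into (−180°, 180°]: 13.471°.
θ = atan2( sin Δλ · cos φ₂ , cos φ₁ · sin φ₂ − sin φ₁ · cos φ₂ · cos Δλ )
  = atan2(0.18890, 0.07495) = 68.359° → normalised to [0°, 360°): 68.359°.

68.4°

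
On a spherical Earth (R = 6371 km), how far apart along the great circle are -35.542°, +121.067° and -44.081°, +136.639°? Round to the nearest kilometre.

Δλ = 136.639 − 121.067 = 15.572°.
Δφ = -44.081 − -35.542 = -8.539°.
a = sin²(Δφ/2) + cos φ₁ · cos φ₂ · sin²(Δλ/2) = 0.016270.
c = 2·atan2(√a, √(1−a)) = 0.25581 rad → d = 6371·c ≈ 1629.74 km.

1630 km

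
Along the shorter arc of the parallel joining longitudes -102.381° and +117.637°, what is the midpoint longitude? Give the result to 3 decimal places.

Signed shortest Δλ from -102.381° to +117.637° is -139.982°.
Midpoint longitude = -102.381° + (-139.982°)/2 = -102.381° − 69.991° = -172.372°.
(The naïve average (-102.381 + +117.637)/2 = 7.628° is on the wrong side of the globe.)

-172.372°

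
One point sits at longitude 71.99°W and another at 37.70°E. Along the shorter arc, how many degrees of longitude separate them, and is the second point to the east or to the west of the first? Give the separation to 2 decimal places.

109.69° east

Raw difference: 37.70 − -71.99 = 109.69°.
Normalise into (−180°, 180°]: 109.69° stays 109.69°.
Positive ⇒ the second point lies to the east; separation 109.69°.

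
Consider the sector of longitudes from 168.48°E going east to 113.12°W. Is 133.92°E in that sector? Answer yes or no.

Band width going east from +168.48° to -113.12°: ((-113.12 − 168.48) mod 360) = 78.40°.
Offset of +133.92° east of the west edge: ((133.92 − 168.48) mod 360) = 325.44°.
325.44° > 78.40° ⇒ outside.

No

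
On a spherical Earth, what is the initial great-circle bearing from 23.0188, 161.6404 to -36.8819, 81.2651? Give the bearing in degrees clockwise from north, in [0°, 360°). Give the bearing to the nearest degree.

233°

Δλ = 81.2651 − 161.6404 = -80.3753°.
θ = atan2( sin Δλ · cos φ₂ , cos φ₁ · sin φ₂ − sin φ₁ · cos φ₂ · cos Δλ )
  = atan2(-0.78862, -0.60467) = -127.479° → normalised to [0°, 360°): 232.521°.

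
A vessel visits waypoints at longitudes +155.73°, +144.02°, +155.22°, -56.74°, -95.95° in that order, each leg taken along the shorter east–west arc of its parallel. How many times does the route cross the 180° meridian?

1

Leg 1: +155.73° → +144.02°, shortest Δλ = -11.71° (west) — does not cross 180°.
Leg 2: +144.02° → +155.22°, shortest Δλ = 11.2° (east) — does not cross 180°.
Leg 3: +155.22° → -56.74°, shortest Δλ = 148.04° (east) — crosses 180°.
Leg 4: -56.74° → -95.95°, shortest Δλ = -39.21° (west) — does not cross 180°.
Total crossings: 1.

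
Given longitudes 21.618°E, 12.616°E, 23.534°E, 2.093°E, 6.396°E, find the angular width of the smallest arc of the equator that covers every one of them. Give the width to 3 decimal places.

21.441°

Sort the longitudes: +2.093°, +6.396°, +12.616°, +21.618°, +23.534°.
Eastward gaps between consecutive values (wrapping around): 4.303°, 6.220°, 9.002°, 1.916°, 338.559°.
Largest gap = 338.559° ⇒ minimal covering band is its complement: 360° − 338.559° = 21.441°.
Band runs from +2.093° eastward to +23.534°.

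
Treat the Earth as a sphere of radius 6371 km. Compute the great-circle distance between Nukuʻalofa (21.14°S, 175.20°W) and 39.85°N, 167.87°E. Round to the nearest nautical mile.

Δλ = 167.87 − -175.20 = 343.07°; wrapped into (−180°, 180°]: -16.93°.
Δφ = 39.85 − -21.14 = 60.99°.
a = sin²(Δφ/2) + cos φ₁ · cos φ₂ · sin²(Δλ/2) = 0.273035.
c = 2·atan2(√a, √(1−a)) = 1.09963 rad → d = 6371·c ≈ 7005.72 km ≈ 3782.79 nmi.

3783 nmi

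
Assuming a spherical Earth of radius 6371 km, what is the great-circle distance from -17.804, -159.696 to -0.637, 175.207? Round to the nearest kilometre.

3342 km

Δλ = 175.207 − -159.696 = 334.903°; wrapped into (−180°, 180°]: -25.097°.
Δφ = -0.637 − -17.804 = 17.167°.
a = sin²(Δφ/2) + cos φ₁ · cos φ₂ · sin²(Δλ/2) = 0.067217.
c = 2·atan2(√a, √(1−a)) = 0.52452 rad → d = 6371·c ≈ 3341.69 km.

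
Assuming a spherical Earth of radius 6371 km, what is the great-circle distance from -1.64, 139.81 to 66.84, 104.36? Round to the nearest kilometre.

8107 km

Δλ = 104.36 − 139.81 = -35.45°.
Δφ = 66.84 − -1.64 = 68.48°.
a = sin²(Δφ/2) + cos φ₁ · cos φ₂ · sin²(Δλ/2) = 0.353027.
c = 2·atan2(√a, √(1−a)) = 1.27244 rad → d = 6371·c ≈ 8106.73 km.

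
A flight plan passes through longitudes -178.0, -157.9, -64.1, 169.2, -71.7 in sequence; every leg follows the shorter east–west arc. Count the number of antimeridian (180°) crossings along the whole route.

Leg 1: -178.0° → -157.9°, shortest Δλ = 20.1° (east) — does not cross 180°.
Leg 2: -157.9° → -64.1°, shortest Δλ = 93.8° (east) — does not cross 180°.
Leg 3: -64.1° → +169.2°, shortest Δλ = -126.7° (west) — crosses 180°.
Leg 4: +169.2° → -71.7°, shortest Δλ = 119.1° (east) — crosses 180°.
Total crossings: 2.

2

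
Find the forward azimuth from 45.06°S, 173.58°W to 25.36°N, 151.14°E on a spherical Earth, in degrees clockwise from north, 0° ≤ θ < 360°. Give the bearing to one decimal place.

327.7°

Δλ = 151.14 − -173.58 = 324.72°; wrapped into (−180°, 180°]: -35.28°.
θ = atan2( sin Δλ · cos φ₂ , cos φ₁ · sin φ₂ − sin φ₁ · cos φ₂ · cos Δλ )
  = atan2(-0.52191, 0.82470) = -32.328° → normalised to [0°, 360°): 327.672°.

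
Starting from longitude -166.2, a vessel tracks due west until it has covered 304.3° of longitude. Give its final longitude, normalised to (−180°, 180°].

Start at -166.2°; shift −304.3° → -470.5°.
-470.5° lies outside (−180°, 180°]; add 360° → -110.5°.

-110.5°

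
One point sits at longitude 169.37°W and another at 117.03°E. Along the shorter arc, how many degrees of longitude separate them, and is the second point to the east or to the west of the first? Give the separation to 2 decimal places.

73.60° west

Raw difference: 117.03 − -169.37 = 286.4°.
Normalise into (−180°, 180°]: 286.4° − 360° = -73.6°.
Negative ⇒ the second point lies to the west; separation 73.60°.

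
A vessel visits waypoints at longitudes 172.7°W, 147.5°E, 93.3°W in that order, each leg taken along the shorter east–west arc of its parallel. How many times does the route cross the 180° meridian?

2

Leg 1: -172.7° → +147.5°, shortest Δλ = -39.8° (west) — crosses 180°.
Leg 2: +147.5° → -93.3°, shortest Δλ = 119.2° (east) — crosses 180°.
Total crossings: 2.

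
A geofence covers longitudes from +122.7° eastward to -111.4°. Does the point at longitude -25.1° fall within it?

No

Band width going east from +122.7° to -111.4°: ((-111.4 − 122.7) mod 360) = 125.9°.
Offset of -25.1° east of the west edge: ((-25.1 − 122.7) mod 360) = 212.2°.
212.2° > 125.9° ⇒ outside.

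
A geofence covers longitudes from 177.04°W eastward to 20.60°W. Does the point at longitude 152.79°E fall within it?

Band width going east from -177.04° to -20.60°: ((-20.60 − -177.04) mod 360) = 156.44°.
Offset of +152.79° east of the west edge: ((152.79 − -177.04) mod 360) = 329.83°.
329.83° > 156.44° ⇒ outside.

No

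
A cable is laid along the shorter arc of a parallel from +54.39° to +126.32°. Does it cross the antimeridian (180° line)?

Signed shortest Δλ = ((126.32 − 54.39 + 180) mod 360) − 180 = 71.93°.
Going east by 71.93° from +54.39° reaches +126.32° without touching 180°.

No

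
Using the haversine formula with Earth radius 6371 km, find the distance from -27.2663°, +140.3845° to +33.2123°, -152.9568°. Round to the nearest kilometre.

Δλ = -152.9568 − 140.3845 = -293.3413°; wrapped into (−180°, 180°]: 66.6587°.
Δφ = 33.2123 − -27.2663 = 60.4786°.
a = sin²(Δφ/2) + cos φ₁ · cos φ₂ · sin²(Δλ/2) = 0.478141.
c = 2·atan2(√a, √(1−a)) = 1.52706 rad → d = 6371·c ≈ 9728.93 km.

9729 km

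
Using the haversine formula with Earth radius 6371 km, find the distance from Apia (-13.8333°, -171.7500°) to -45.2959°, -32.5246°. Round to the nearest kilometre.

12267 km

Δλ = -32.5246 − -171.7500 = 139.2254°.
Δφ = -45.2959 − -13.8333 = -31.4626°.
a = sin²(Δφ/2) + cos φ₁ · cos φ₂ · sin²(Δλ/2) = 0.673659.
c = 2·atan2(√a, √(1−a)) = 1.92551 rad → d = 6371·c ≈ 12267.40 km.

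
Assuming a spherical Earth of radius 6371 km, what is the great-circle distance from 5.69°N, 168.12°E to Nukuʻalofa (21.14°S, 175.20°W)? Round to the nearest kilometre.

3495 km

Δλ = -175.20 − 168.12 = -343.32°; wrapped into (−180°, 180°]: 16.68°.
Δφ = -21.14 − 5.69 = -26.83°.
a = sin²(Δφ/2) + cos φ₁ · cos φ₂ · sin²(Δλ/2) = 0.073351.
c = 2·atan2(√a, √(1−a)) = 0.54852 rad → d = 6371·c ≈ 3494.62 km.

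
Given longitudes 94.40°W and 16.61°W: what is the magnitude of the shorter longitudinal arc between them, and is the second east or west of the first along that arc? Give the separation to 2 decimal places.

77.79° east

Raw difference: -16.61 − -94.40 = 77.79°.
Normalise into (−180°, 180°]: 77.79° stays 77.79°.
Positive ⇒ the second point lies to the east; separation 77.79°.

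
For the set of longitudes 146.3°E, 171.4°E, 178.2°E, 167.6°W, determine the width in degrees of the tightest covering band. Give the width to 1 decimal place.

46.1°

Sort the longitudes: -167.6°, +146.3°, +171.4°, +178.2°.
Eastward gaps between consecutive values (wrapping around): 313.9°, 25.1°, 6.8°, 14.2°.
Largest gap = 313.9° ⇒ minimal covering band is its complement: 360° − 313.9° = 46.1°.
Band runs from +146.3° eastward to -167.6°, crossing the antimeridian.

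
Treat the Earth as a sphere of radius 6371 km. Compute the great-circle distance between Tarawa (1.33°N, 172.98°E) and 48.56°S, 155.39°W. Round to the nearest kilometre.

Δλ = -155.39 − 172.98 = -328.37°; wrapped into (−180°, 180°]: 31.63°.
Δφ = -48.56 − 1.33 = -49.89°.
a = sin²(Δφ/2) + cos φ₁ · cos φ₂ · sin²(Δλ/2) = 0.227015.
c = 2·atan2(√a, √(1−a)) = 0.99325 rad → d = 6371·c ≈ 6328.00 km.

6328 km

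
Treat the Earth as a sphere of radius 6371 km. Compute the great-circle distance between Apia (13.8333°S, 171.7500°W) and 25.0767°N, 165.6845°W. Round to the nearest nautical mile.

2363 nmi

Δλ = -165.6845 − -171.7500 = 6.0655°.
Δφ = 25.0767 − -13.8333 = 38.9100°.
a = sin²(Δφ/2) + cos φ₁ · cos φ₂ · sin²(Δλ/2) = 0.113395.
c = 2·atan2(√a, √(1−a)) = 0.68691 rad → d = 6371·c ≈ 4376.30 km ≈ 2363.01 nmi.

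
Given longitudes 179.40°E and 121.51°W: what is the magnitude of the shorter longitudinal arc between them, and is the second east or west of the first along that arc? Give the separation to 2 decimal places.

59.09° east

Raw difference: -121.51 − 179.40 = -300.91°.
Normalise into (−180°, 180°]: -300.91° + 360° = 59.09°.
Positive ⇒ the second point lies to the east; separation 59.09°.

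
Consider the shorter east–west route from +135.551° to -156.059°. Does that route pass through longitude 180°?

Yes

Naïve |-156.059 − 135.551| = 291.61° > 180°, so the shorter arc goes the other way round — across 180°.
Signed shortest Δλ = ((-156.059 − 135.551 + 180) mod 360) − 180 = 68.39°.
Going east by 68.39° from +135.551° passes through 180° before reaching -156.059°.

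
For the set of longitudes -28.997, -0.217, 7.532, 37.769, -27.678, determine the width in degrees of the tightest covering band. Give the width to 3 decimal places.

Sort the longitudes: -28.997°, -27.678°, -0.217°, +7.532°, +37.769°.
Eastward gaps between consecutive values (wrapping around): 1.319°, 27.461°, 7.749°, 30.237°, 293.234°.
Largest gap = 293.234° ⇒ minimal covering band is its complement: 360° − 293.234° = 66.766°.
Band runs from -28.997° eastward to +37.769°.

66.766°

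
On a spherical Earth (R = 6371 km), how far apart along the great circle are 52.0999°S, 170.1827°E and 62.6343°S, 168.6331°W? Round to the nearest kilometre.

1713 km

Δλ = -168.6331 − 170.1827 = -338.8158°; wrapped into (−180°, 180°]: 21.1842°.
Δφ = -62.6343 − -52.0999 = -10.5344°.
a = sin²(Δφ/2) + cos φ₁ · cos φ₂ · sin²(Δλ/2) = 0.017968.
c = 2·atan2(√a, √(1−a)) = 0.26890 rad → d = 6371·c ≈ 1713.16 km.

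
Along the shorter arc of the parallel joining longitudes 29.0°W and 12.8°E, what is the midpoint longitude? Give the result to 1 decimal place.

Signed shortest Δλ from -29.0° to +12.8° is +41.8°.
Midpoint longitude = -29.0° + (+41.8°)/2 = -29.0° + 20.9° = -8.1°.

8.1°W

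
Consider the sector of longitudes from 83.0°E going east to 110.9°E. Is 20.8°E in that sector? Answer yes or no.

No

Band width going east from +83.0° to +110.9°: ((110.9 − 83.0) mod 360) = 27.9°.
Offset of +20.8° east of the west edge: ((20.8 − 83.0) mod 360) = 297.8°.
297.8° > 27.9° ⇒ outside.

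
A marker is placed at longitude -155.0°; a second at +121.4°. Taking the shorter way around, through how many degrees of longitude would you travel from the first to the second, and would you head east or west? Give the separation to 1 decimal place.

Raw difference: 121.4 − -155.0 = 276.4°.
Normalise into (−180°, 180°]: 276.4° − 360° = -83.6°.
Negative ⇒ the second point lies to the west; separation 83.6°.

83.6° west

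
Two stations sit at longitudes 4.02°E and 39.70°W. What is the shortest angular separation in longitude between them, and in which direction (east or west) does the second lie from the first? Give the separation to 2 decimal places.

43.72° west

Raw difference: -39.70 − 4.02 = -43.72°.
Normalise into (−180°, 180°]: -43.72° stays -43.72°.
Negative ⇒ the second point lies to the west; separation 43.72°.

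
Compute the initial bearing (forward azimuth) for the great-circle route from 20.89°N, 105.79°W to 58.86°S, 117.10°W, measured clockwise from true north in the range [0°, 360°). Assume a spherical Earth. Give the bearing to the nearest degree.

186°

Δλ = -117.10 − -105.79 = -11.31°.
θ = atan2( sin Δλ · cos φ₂ , cos φ₁ · sin φ₂ − sin φ₁ · cos φ₂ · cos Δλ )
  = atan2(-0.10142, -0.98046) = -174.094° → normalised to [0°, 360°): 185.906°.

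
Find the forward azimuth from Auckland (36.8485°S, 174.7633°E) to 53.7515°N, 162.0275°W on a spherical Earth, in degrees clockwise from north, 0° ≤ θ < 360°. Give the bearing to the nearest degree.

13°

Δλ = -162.0275 − 174.7633 = -336.7908°; wrapped into (−180°, 180°]: 23.2092°.
θ = atan2( sin Δλ · cos φ₂ , cos φ₁ · sin φ₂ − sin φ₁ · cos φ₂ · cos Δλ )
  = atan2(0.23302, 0.97125) = 13.491° → normalised to [0°, 360°): 13.491°.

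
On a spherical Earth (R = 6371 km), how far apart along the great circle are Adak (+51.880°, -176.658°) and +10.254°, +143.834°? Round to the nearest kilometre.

Δλ = 143.834 − -176.658 = 320.492°; wrapped into (−180°, 180°]: -39.508°.
Δφ = 10.254 − 51.880 = -41.626°.
a = sin²(Δφ/2) + cos φ₁ · cos φ₂ · sin²(Δλ/2) = 0.195642.
c = 2·atan2(√a, √(1−a)) = 0.91636 rad → d = 6371·c ≈ 5838.10 km.

5838 km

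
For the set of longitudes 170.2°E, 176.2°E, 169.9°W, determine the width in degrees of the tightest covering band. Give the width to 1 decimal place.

19.9°

Sort the longitudes: -169.9°, +170.2°, +176.2°.
Eastward gaps between consecutive values (wrapping around): 340.1°, 6.0°, 13.9°.
Largest gap = 340.1° ⇒ minimal covering band is its complement: 360° − 340.1° = 19.9°.
Band runs from +170.2° eastward to -169.9°, crossing the antimeridian.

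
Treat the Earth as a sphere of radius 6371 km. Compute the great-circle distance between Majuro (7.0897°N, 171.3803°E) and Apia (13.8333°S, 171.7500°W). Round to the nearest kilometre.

Δλ = -171.7500 − 171.3803 = -343.1303°; wrapped into (−180°, 180°]: 16.8697°.
Δφ = -13.8333 − 7.0897 = -20.9230°.
a = sin²(Δφ/2) + cos φ₁ · cos φ₂ · sin²(Δλ/2) = 0.053702.
c = 2·atan2(√a, √(1−a)) = 0.46773 rad → d = 6371·c ≈ 2979.88 km.

2980 km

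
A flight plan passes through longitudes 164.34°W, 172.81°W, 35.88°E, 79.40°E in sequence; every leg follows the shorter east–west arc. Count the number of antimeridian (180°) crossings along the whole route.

Leg 1: -164.34° → -172.81°, shortest Δλ = -8.47° (west) — does not cross 180°.
Leg 2: -172.81° → +35.88°, shortest Δλ = -151.31° (west) — crosses 180°.
Leg 3: +35.88° → +79.40°, shortest Δλ = 43.52° (east) — does not cross 180°.
Total crossings: 1.

1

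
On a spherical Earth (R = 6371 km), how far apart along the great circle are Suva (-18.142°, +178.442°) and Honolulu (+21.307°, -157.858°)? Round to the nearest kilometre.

Δλ = -157.858 − 178.442 = -336.300°; wrapped into (−180°, 180°]: 23.700°.
Δφ = 21.307 − -18.142 = 39.449°.
a = sin²(Δφ/2) + cos φ₁ · cos φ₂ · sin²(Δλ/2) = 0.151238.
c = 2·atan2(√a, √(1−a)) = 0.79886 rad → d = 6371·c ≈ 5089.54 km.

5090 km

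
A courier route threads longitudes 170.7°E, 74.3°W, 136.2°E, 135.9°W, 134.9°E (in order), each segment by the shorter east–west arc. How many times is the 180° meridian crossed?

4

Leg 1: +170.7° → -74.3°, shortest Δλ = 115.0° (east) — crosses 180°.
Leg 2: -74.3° → +136.2°, shortest Δλ = -149.5° (west) — crosses 180°.
Leg 3: +136.2° → -135.9°, shortest Δλ = 87.9° (east) — crosses 180°.
Leg 4: -135.9° → +134.9°, shortest Δλ = -89.2° (west) — crosses 180°.
Total crossings: 4.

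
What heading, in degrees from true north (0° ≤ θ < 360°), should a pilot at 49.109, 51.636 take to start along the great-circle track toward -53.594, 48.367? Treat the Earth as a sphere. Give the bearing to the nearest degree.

182°

Δλ = 48.367 − 51.636 = -3.269°.
θ = atan2( sin Δλ · cos φ₂ , cos φ₁ · sin φ₂ − sin φ₁ · cos φ₂ · cos Δλ )
  = atan2(-0.03384, -0.97479) = -178.012° → normalised to [0°, 360°): 181.988°.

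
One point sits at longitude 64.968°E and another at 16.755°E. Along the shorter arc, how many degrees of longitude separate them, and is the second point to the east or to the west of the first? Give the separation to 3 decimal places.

48.213° west

Raw difference: 16.755 − 64.968 = -48.213°.
Normalise into (−180°, 180°]: -48.213° stays -48.213°.
Negative ⇒ the second point lies to the west; separation 48.213°.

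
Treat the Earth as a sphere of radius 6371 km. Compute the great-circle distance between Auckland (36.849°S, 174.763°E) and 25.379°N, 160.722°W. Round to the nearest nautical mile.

Δλ = -160.722 − 174.763 = -335.485°; wrapped into (−180°, 180°]: 24.515°.
Δφ = 25.379 − -36.849 = 62.228°.
a = sin²(Δφ/2) + cos φ₁ · cos φ₂ · sin²(Δλ/2) = 0.299611.
c = 2·atan2(√a, √(1−a)) = 1.15843 rad → d = 6371·c ≈ 7380.36 km ≈ 3985.07 nmi.

3985 nmi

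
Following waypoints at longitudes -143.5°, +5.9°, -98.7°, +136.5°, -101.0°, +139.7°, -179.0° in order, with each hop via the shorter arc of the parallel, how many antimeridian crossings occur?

4

Leg 1: -143.5° → +5.9°, shortest Δλ = 149.4° (east) — does not cross 180°.
Leg 2: +5.9° → -98.7°, shortest Δλ = -104.6° (west) — does not cross 180°.
Leg 3: -98.7° → +136.5°, shortest Δλ = -124.8° (west) — crosses 180°.
Leg 4: +136.5° → -101.0°, shortest Δλ = 122.5° (east) — crosses 180°.
Leg 5: -101.0° → +139.7°, shortest Δλ = -119.3° (west) — crosses 180°.
Leg 6: +139.7° → -179.0°, shortest Δλ = 41.3° (east) — crosses 180°.
Total crossings: 4.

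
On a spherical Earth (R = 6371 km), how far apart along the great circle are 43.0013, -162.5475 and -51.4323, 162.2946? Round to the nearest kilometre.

11034 km

Δλ = 162.2946 − -162.5475 = 324.8421°; wrapped into (−180°, 180°]: -35.1579°.
Δφ = -51.4323 − 43.0013 = -94.4336°.
a = sin²(Δφ/2) + cos φ₁ · cos φ₂ · sin²(Δλ/2) = 0.580241.
c = 2·atan2(√a, √(1−a)) = 1.73198 rad → d = 6371·c ≈ 11034.42 km.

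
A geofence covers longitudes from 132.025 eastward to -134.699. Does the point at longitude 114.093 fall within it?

No

Band width going east from +132.025° to -134.699°: ((-134.699 − 132.025) mod 360) = 93.276°.
Offset of +114.093° east of the west edge: ((114.093 − 132.025) mod 360) = 342.068°.
342.068° > 93.276° ⇒ outside.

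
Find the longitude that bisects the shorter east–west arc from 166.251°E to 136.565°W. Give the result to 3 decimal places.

165.157°W

Signed shortest Δλ from +166.251° to -136.565° is +57.184°.
Midpoint longitude = +166.251° + (+57.184°)/2 = +166.251° + 28.592° = +194.843°.
Normalise into (−180°, 180°]: -165.157°.
(The naïve average (+166.251 + -136.565)/2 = 14.843° is on the wrong side of the globe.)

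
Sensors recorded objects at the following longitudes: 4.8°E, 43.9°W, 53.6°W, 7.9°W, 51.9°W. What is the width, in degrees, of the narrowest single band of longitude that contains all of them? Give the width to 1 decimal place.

58.4°

Sort the longitudes: -53.6°, -51.9°, -43.9°, -7.9°, +4.8°.
Eastward gaps between consecutive values (wrapping around): 1.7°, 8.0°, 36.0°, 12.7°, 301.6°.
Largest gap = 301.6° ⇒ minimal covering band is its complement: 360° − 301.6° = 58.4°.
Band runs from -53.6° eastward to +4.8°.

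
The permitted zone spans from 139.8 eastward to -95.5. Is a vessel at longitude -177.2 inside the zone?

Yes

Band width going east from +139.8° to -95.5°: ((-95.5 − 139.8) mod 360) = 124.7°.
Offset of -177.2° east of the west edge: ((-177.2 − 139.8) mod 360) = 43.0°.
43.0° ≤ 124.7° ⇒ inside.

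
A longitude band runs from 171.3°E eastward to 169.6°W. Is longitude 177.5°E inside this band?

Yes

Band width going east from +171.3° to -169.6°: ((-169.6 − 171.3) mod 360) = 19.1°.
Offset of +177.5° east of the west edge: ((177.5 − 171.3) mod 360) = 6.2°.
6.2° ≤ 19.1° ⇒ inside.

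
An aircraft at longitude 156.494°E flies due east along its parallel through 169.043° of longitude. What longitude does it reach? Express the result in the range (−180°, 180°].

34.463°W

Start at +156.494°; shift +169.043° → +325.537°.
+325.537° lies outside (−180°, 180°]; subtract 360° → -34.463°.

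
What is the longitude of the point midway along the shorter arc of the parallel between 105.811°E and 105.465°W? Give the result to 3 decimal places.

Signed shortest Δλ from +105.811° to -105.465° is +148.724°.
Midpoint longitude = +105.811° + (+148.724°)/2 = +105.811° + 74.362° = +180.173°.
Normalise into (−180°, 180°]: -179.827°.
(The naïve average (+105.811 + -105.465)/2 = 0.173° is on the wrong side of the globe.)

179.827°W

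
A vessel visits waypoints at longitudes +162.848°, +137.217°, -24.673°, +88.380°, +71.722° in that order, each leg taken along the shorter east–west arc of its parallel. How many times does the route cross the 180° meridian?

Leg 1: +162.848° → +137.217°, shortest Δλ = -25.631° (west) — does not cross 180°.
Leg 2: +137.217° → -24.673°, shortest Δλ = -161.89° (west) — does not cross 180°.
Leg 3: -24.673° → +88.380°, shortest Δλ = 113.053° (east) — does not cross 180°.
Leg 4: +88.380° → +71.722°, shortest Δλ = -16.658° (west) — does not cross 180°.
Total crossings: 0.

0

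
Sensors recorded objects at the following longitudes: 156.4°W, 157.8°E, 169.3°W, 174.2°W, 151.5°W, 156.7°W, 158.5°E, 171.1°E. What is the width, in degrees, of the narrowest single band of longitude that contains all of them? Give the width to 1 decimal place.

Sort the longitudes: -174.2°, -169.3°, -156.7°, -156.4°, -151.5°, +157.8°, +158.5°, +171.1°.
Eastward gaps between consecutive values (wrapping around): 4.9°, 12.6°, 0.3°, 4.9°, 309.3°, 0.7°, 12.6°, 14.7°.
Largest gap = 309.3° ⇒ minimal covering band is its complement: 360° − 309.3° = 50.7°.
Band runs from +157.8° eastward to -151.5°, crossing the antimeridian.

50.7°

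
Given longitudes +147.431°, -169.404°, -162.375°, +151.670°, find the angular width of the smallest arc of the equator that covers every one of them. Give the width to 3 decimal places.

50.194°

Sort the longitudes: -169.404°, -162.375°, +147.431°, +151.670°.
Eastward gaps between consecutive values (wrapping around): 7.029°, 309.806°, 4.239°, 38.926°.
Largest gap = 309.806° ⇒ minimal covering band is its complement: 360° − 309.806° = 50.194°.
Band runs from +147.431° eastward to -162.375°, crossing the antimeridian.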